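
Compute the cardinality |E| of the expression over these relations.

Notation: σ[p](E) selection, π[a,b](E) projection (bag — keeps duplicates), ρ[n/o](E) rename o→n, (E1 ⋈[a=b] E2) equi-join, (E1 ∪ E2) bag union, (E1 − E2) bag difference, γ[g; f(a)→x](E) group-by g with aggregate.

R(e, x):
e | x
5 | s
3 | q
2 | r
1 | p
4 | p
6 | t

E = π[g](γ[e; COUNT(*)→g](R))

Row counts bottom-up:
  R → 6
  γ[e; COUNT(*)→g](R) → 6
  π[g](γ[e; COUNT(*)→g](R)) → 6

|E| = 6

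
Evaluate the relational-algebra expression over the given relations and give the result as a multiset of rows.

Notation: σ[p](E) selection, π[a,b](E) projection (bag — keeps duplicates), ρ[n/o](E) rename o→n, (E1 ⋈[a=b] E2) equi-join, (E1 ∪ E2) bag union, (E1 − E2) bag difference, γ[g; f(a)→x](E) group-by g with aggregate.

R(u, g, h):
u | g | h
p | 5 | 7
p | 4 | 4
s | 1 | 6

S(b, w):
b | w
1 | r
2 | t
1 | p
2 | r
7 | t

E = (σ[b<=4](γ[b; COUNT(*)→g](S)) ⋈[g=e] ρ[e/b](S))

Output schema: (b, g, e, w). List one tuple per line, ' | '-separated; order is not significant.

Stepwise |·|:
  S → 5
  γ[b; COUNT(*)→g](S) → 3
  σ[b<=4](γ[b; COUNT(*)→g](S)) → 2
  S → 5
  ρ[e/b](S) → 5
  (σ[b<=4](γ[b; COUNT(*)→g](S)) ⋈[g=e] ρ[e/b](S)) → 4

== RESULT ==
b | g | e | w
1 | 2 | 2 | r
1 | 2 | 2 | t
2 | 2 | 2 | r
2 | 2 | 2 | t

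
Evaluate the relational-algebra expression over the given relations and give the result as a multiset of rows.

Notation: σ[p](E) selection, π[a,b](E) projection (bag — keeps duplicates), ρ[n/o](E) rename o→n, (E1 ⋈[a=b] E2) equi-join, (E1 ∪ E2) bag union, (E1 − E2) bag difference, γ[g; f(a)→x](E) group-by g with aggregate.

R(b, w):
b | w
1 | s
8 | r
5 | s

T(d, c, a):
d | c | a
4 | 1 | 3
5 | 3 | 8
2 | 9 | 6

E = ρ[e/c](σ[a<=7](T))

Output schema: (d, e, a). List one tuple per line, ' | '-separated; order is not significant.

Stepwise |·|:
  T → 3
  σ[a<=7](T) → 2
  ρ[e/c](σ[a<=7](T)) → 2

== RESULT ==
d | e | a
2 | 9 | 6
4 | 1 | 3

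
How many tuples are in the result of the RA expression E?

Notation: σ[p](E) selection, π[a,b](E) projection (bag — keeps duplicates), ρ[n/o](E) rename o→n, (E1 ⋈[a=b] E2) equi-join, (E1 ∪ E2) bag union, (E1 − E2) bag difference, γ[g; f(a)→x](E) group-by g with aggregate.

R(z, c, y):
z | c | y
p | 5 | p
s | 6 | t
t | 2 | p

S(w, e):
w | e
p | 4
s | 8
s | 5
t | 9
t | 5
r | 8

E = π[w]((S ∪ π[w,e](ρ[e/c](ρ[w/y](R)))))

Stepwise |·|:
  S → 6
  R → 3
  ρ[w/y](R) → 3
  ρ[e/c](ρ[w/y](R)) → 3
  π[w,e](ρ[e/c](ρ[w/y](R))) → 3
  (S ∪ π[w,e](ρ[e/c](ρ[w/y](R)))) → 9
  π[w]((S ∪ π[w,e](ρ[e/c](ρ[w/y](R))))) → 9

|E| = 9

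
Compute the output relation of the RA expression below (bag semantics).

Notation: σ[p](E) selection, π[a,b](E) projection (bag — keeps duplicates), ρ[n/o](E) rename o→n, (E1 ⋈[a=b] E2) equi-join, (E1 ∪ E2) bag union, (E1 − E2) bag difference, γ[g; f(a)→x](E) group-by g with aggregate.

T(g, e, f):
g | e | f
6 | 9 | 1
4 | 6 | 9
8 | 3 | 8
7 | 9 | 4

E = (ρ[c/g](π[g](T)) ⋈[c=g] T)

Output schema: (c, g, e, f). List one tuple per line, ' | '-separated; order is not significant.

Subexpression sizes:
  T → 4
  π[g](T) → 4
  ρ[c/g](π[g](T)) → 4
  T → 4
  (ρ[c/g](π[g](T)) ⋈[c=g] T) → 4

== RESULT ==
c | g | e | f
4 | 4 | 6 | 9
6 | 6 | 9 | 1
7 | 7 | 9 | 4
8 | 8 | 3 | 8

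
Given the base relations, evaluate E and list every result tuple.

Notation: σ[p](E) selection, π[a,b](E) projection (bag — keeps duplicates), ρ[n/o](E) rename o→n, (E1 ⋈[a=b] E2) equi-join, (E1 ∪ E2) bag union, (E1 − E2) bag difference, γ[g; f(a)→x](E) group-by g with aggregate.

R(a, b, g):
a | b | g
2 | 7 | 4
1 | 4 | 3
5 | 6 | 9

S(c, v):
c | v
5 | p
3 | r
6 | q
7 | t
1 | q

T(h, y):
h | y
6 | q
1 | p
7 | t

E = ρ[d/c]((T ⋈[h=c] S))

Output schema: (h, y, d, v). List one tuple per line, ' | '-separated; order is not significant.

Row counts bottom-up:
  T → 3
  S → 5
  (T ⋈[h=c] S) → 3
  ρ[d/c]((T ⋈[h=c] S)) → 3

== RESULT ==
h | y | d | v
1 | p | 1 | q
6 | q | 6 | q
7 | t | 7 | t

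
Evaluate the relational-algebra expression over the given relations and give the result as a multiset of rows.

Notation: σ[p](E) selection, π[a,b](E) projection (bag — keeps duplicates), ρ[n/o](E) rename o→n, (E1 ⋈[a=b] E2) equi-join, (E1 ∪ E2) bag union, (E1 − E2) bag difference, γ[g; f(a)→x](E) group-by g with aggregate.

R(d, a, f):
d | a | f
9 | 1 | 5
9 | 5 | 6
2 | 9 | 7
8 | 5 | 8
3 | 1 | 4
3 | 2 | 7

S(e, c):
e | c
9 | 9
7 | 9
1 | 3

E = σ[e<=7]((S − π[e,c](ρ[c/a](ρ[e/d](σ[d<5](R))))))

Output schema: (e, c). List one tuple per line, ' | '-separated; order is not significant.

Stepwise |·|:
  S → 3
  R → 6
  σ[d<5](R) → 3
  ρ[e/d](σ[d<5](R)) → 3
  ρ[c/a](ρ[e/d](σ[d<5](R))) → 3
  π[e,c](ρ[c/a](ρ[e/d](σ[d<5](R)))) → 3
  (S − π[e,c](ρ[c/a](ρ[e/d](σ[d<5](R))))) → 3
  σ[e<=7]((S − π[e,c](ρ[c/a](ρ[e/d](σ[d<5](R)))))) → 2

== RESULT ==
e | c
1 | 3
7 | 9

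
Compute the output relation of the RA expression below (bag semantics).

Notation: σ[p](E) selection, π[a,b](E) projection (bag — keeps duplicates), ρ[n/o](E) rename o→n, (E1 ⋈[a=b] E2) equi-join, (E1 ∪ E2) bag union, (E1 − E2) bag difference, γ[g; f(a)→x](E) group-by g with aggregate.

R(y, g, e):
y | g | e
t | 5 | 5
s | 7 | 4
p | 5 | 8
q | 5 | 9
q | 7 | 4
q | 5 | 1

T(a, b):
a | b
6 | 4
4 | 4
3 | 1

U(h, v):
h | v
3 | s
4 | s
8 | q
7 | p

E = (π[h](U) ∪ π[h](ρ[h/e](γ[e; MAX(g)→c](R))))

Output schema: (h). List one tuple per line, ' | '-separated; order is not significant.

Subexpression sizes:
  U → 4
  π[h](U) → 4
  R → 6
  γ[e; MAX(g)→c](R) → 5
  ρ[h/e](γ[e; MAX(g)→c](R)) → 5
  π[h](ρ[h/e](γ[e; MAX(g)→c](R))) → 5
  (π[h](U) ∪ π[h](ρ[h/e](γ[e; MAX(g)→c](R)))) → 9

== RESULT ==
h
1
3
4
4
5
7
8
8
9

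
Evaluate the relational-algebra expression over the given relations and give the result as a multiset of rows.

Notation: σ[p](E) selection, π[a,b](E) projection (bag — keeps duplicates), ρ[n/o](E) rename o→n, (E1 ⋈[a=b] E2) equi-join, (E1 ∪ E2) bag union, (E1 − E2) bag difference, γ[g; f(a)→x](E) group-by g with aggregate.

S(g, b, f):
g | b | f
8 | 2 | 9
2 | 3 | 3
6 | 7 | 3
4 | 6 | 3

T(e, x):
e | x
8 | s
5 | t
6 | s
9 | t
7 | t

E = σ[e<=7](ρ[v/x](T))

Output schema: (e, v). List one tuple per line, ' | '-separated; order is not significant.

Per-node cardinality:
  T → 5
  ρ[v/x](T) → 5
  σ[e<=7](ρ[v/x](T)) → 3

== RESULT ==
e | v
5 | t
6 | s
7 | t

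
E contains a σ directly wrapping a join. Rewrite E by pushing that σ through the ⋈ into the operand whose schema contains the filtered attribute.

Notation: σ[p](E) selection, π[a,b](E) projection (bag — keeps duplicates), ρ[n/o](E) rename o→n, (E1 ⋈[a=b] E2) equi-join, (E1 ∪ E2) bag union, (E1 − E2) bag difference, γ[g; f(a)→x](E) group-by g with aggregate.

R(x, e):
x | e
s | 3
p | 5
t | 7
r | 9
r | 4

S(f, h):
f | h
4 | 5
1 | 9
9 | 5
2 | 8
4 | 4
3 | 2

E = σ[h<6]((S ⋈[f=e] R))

σ filters on h, owned by the left side.
E' = (σ[h<6](S) ⋈[f=e] R)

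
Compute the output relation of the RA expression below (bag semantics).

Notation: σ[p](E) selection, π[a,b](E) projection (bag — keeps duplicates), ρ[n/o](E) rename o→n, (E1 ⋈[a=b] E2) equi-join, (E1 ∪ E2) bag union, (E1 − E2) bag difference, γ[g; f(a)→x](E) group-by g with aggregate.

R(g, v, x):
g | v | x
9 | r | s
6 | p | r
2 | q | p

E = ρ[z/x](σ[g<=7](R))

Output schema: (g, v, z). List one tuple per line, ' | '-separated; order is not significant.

Row counts bottom-up:
  R → 3
  σ[g<=7](R) → 2
  ρ[z/x](σ[g<=7](R)) → 2

== RESULT ==
g | v | z
2 | q | p
6 | p | r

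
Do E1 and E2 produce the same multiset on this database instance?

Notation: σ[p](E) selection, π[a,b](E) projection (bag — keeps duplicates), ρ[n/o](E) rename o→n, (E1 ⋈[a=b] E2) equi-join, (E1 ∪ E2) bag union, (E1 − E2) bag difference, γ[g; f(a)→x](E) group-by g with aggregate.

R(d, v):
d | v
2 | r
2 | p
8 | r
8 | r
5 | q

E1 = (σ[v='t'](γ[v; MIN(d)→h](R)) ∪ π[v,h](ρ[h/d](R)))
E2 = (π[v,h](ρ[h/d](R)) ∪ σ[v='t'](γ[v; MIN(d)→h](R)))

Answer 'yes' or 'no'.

E1 per-node cardinality:
  R → 5
  γ[v; MIN(d)→h](R) → 3
  σ[v='t'](γ[v; MIN(d)→h](R)) → 0
  R → 5
  ρ[h/d](R) → 5
  π[v,h](ρ[h/d](R)) → 5
  (σ[v='t'](γ[v; MIN(d)→h](R)) ∪ π[v,h](ρ[h/d](R))) → 5
E2 per-node cardinality:
  R → 5
  ρ[h/d](R) → 5
  π[v,h](ρ[h/d](R)) → 5
  R → 5
  γ[v; MIN(d)→h](R) → 3
  σ[v='t'](γ[v; MIN(d)→h](R)) → 0
  (π[v,h](ρ[h/d](R)) ∪ σ[v='t'](γ[v; MIN(d)→h](R))) → 5

E1 and E2 produce the same multiset:
v | h
p | 2
q | 5
r | 2
r | 8
r | 8

yes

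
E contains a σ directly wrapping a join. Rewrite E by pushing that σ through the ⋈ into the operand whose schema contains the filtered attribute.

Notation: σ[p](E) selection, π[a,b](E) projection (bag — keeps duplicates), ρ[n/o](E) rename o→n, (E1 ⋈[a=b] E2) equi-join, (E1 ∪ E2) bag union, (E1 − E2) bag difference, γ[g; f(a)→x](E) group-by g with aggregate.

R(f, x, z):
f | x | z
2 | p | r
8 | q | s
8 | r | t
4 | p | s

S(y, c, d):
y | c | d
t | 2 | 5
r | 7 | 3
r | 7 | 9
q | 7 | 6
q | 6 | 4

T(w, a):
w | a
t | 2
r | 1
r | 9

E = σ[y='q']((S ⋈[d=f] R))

σ filters on y, owned by the left side.
E' = (σ[y='q'](S) ⋈[d=f] R)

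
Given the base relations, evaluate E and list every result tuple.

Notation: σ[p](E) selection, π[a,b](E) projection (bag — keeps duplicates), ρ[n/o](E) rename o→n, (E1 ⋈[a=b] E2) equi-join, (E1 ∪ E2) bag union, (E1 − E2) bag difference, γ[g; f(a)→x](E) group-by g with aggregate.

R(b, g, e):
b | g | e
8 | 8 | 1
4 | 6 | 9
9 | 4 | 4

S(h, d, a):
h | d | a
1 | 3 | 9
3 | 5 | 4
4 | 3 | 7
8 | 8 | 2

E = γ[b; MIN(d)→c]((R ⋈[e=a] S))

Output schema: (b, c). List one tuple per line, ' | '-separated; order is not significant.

Stepwise |·|:
  R → 3
  S → 4
  (R ⋈[e=a] S) → 2
  γ[b; MIN(d)→c]((R ⋈[e=a] S)) → 2

== RESULT ==
b | c
4 | 3
9 | 5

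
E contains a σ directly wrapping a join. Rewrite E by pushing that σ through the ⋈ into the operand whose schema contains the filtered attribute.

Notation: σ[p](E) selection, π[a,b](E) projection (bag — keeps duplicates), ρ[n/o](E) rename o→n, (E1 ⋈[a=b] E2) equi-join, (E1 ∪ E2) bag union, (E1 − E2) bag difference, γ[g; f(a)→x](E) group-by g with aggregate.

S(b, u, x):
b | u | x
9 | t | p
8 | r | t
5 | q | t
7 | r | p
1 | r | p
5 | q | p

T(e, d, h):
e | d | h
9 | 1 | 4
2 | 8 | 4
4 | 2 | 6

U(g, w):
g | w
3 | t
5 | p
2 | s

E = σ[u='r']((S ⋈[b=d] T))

σ filters on u, owned by the left side.
E' = (σ[u='r'](S) ⋈[b=d] T)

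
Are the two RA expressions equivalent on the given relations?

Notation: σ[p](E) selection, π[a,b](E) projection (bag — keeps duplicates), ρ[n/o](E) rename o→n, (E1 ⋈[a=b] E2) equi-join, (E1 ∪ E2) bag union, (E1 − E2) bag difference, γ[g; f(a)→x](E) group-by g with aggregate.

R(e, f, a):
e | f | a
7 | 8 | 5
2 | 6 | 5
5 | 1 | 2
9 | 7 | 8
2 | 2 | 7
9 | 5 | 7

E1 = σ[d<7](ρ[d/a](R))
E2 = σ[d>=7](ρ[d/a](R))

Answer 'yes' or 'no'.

E1 stepwise |·|:
  R → 6
  ρ[d/a](R) → 6
  σ[d<7](ρ[d/a](R)) → 3
E2 stepwise |·|:
  R → 6
  ρ[d/a](R) → 6
  σ[d>=7](ρ[d/a](R)) → 3

E1 result:
e | f | d
2 | 6 | 5
5 | 1 | 2
7 | 8 | 5
E2 result:
e | f | d
2 | 2 | 7
9 | 5 | 7
9 | 7 | 8
Witness: (7, 8, 5) appears 1× in E1 but 0× in E2.

no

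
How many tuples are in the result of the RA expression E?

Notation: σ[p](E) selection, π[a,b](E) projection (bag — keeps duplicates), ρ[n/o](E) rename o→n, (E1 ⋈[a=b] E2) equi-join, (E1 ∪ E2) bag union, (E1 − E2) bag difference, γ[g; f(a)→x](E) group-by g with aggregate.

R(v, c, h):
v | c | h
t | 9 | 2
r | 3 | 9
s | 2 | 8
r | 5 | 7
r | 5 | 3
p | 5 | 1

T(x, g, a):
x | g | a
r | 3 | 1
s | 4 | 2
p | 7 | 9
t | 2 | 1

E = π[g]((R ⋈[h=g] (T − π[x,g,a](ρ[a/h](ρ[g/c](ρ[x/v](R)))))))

Row counts bottom-up:
  R → 6
  T → 4
  R → 6
  ρ[x/v](R) → 6
  ρ[g/c](ρ[x/v](R)) → 6
  ρ[a/h](ρ[g/c](ρ[x/v](R))) → 6
  π[x,g,a](ρ[a/h](ρ[g/c](ρ[x/v](R)))) → 6
  (T − π[x,g,a](ρ[a/h](ρ[g/c](ρ[x/v](R))))) → 4
  (R ⋈[h=g] (T − π[x,g,a](ρ[a/h](ρ[g/c](ρ[x/v](R)))))) → 3
  π[g]((R ⋈[h=g] (T − π[x,g,a](ρ[a/h](ρ[g/c](ρ[x/v](R))))))) → 3

|E| = 3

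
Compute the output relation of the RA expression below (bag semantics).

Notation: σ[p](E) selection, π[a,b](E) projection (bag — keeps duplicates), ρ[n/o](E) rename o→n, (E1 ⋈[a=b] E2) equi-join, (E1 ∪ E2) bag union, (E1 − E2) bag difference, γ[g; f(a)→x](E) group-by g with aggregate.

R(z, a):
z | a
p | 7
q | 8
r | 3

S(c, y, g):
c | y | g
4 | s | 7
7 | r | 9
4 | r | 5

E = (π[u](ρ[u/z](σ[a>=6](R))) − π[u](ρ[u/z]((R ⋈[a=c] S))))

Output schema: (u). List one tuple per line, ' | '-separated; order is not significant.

Per-node cardinality:
  R → 3
  σ[a>=6](R) → 2
  ρ[u/z](σ[a>=6](R)) → 2
  π[u](ρ[u/z](σ[a>=6](R))) → 2
  R → 3
  S → 3
  (R ⋈[a=c] S) → 1
  ρ[u/z]((R ⋈[a=c] S)) → 1
  π[u](ρ[u/z]((R ⋈[a=c] S))) → 1
  (π[u](ρ[u/z](σ[a>=6](R))) − π[u](ρ[u/z]((R ⋈[a=c] S)))) → 1

== RESULT ==
u
q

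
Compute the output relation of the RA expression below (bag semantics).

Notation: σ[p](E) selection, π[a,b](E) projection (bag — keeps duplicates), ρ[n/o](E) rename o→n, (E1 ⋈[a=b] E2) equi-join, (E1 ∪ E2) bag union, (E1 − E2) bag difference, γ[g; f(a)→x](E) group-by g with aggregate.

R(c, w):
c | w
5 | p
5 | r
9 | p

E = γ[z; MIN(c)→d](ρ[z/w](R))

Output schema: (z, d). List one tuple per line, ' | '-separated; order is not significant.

Row counts bottom-up:
  R → 3
  ρ[z/w](R) → 3
  γ[z; MIN(c)→d](ρ[z/w](R)) → 2

== RESULT ==
z | d
p | 5
r | 5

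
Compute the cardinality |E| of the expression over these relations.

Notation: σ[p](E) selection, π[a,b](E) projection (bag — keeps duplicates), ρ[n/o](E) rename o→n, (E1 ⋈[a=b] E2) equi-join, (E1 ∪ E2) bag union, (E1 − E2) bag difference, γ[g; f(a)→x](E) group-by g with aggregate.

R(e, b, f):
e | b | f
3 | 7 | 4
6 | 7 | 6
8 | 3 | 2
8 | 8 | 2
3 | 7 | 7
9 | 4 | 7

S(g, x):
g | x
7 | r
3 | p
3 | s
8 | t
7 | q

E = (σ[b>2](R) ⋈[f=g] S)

Row counts bottom-up:
  R → 6
  σ[b>2](R) → 6
  S → 5
  (σ[b>2](R) ⋈[f=g] S) → 4

|E| = 4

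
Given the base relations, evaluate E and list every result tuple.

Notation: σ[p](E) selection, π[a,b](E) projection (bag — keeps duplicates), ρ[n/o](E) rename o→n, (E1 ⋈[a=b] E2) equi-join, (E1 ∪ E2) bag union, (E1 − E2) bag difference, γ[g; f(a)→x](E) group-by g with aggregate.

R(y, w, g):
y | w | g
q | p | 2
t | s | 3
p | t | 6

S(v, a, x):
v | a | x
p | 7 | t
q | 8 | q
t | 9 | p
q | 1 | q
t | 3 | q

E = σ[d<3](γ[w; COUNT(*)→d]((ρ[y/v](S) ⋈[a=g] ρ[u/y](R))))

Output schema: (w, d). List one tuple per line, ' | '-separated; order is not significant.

Row counts bottom-up:
  S → 5
  ρ[y/v](S) → 5
  R → 3
  ρ[u/y](R) → 3
  (ρ[y/v](S) ⋈[a=g] ρ[u/y](R)) → 1
  γ[w; COUNT(*)→d]((ρ[y/v](S) ⋈[a=g] ρ[u/y](R))) → 1
  σ[d<3](γ[w; COUNT(*)→d]((ρ[y/v](S) ⋈[a=g] ρ[u/y](R)))) → 1

== RESULT ==
w | d
s | 1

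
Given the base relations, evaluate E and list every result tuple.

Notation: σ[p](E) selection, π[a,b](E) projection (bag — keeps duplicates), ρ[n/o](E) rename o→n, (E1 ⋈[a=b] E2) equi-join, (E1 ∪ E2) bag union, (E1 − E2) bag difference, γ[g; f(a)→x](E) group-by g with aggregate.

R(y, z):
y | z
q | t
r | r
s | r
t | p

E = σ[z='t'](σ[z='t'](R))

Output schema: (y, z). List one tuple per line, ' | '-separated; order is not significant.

Subexpression sizes:
  R → 4
  σ[z='t'](R) → 1
  σ[z='t'](σ[z='t'](R)) → 1

== RESULT ==
y | z
q | t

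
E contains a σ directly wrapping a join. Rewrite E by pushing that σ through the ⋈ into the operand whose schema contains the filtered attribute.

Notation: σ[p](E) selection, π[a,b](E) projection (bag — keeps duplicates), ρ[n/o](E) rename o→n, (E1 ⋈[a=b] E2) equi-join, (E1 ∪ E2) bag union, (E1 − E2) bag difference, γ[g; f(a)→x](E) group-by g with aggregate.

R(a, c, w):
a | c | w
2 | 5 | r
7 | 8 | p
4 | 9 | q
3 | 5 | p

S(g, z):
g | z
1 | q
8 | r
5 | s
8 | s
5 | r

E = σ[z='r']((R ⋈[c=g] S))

σ filters on z, owned by the right side.
E' = (R ⋈[c=g] σ[z='r'](S))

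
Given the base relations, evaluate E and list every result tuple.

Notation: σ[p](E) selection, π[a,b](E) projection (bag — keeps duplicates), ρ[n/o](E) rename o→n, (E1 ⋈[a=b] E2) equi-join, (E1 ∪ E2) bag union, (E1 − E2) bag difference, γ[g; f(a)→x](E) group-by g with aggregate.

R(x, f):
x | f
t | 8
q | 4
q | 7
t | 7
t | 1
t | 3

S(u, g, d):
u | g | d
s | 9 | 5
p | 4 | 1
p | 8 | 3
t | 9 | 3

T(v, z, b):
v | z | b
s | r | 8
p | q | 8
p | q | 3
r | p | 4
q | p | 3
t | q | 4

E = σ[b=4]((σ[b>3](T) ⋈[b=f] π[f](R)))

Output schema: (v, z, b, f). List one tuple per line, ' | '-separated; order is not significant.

Per-node cardinality:
  T → 6
  σ[b>3](T) → 4
  R → 6
  π[f](R) → 6
  (σ[b>3](T) ⋈[b=f] π[f](R)) → 4
  σ[b=4]((σ[b>3](T) ⋈[b=f] π[f](R))) → 2

== RESULT ==
v | z | b | f
r | p | 4 | 4
t | q | 4 | 4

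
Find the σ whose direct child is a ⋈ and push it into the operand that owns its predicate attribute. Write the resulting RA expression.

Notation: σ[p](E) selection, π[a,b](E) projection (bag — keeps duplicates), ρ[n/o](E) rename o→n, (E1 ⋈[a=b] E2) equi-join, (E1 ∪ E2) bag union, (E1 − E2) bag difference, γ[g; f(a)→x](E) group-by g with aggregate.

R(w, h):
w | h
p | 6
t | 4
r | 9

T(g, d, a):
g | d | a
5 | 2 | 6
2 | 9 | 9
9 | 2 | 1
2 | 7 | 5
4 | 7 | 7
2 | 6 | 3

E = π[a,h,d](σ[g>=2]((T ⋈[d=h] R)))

σ filters on g, owned by the left side.
E' = π[a,h,d]((σ[g>=2](T) ⋈[d=h] R))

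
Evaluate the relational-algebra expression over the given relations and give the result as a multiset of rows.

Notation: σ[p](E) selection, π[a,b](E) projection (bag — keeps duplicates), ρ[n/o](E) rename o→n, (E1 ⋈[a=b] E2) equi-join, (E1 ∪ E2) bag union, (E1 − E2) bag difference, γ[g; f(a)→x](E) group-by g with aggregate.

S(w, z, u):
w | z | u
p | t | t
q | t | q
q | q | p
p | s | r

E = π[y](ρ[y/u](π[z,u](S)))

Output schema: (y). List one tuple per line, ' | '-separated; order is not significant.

Row counts bottom-up:
  S → 4
  π[z,u](S) → 4
  ρ[y/u](π[z,u](S)) → 4
  π[y](ρ[y/u](π[z,u](S))) → 4

== RESULT ==
y
p
q
r
t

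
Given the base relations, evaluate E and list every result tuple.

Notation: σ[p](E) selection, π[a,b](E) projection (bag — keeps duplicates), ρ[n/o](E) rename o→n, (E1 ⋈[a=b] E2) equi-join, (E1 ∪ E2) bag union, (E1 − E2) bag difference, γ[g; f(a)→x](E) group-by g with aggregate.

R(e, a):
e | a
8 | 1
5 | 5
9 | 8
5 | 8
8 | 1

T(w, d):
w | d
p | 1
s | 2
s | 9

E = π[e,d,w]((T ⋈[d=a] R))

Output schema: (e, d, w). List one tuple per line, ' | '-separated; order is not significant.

Stepwise |·|:
  T → 3
  R → 5
  (T ⋈[d=a] R) → 2
  π[e,d,w]((T ⋈[d=a] R)) → 2

== RESULT ==
e | d | w
8 | 1 | p
8 | 1 | p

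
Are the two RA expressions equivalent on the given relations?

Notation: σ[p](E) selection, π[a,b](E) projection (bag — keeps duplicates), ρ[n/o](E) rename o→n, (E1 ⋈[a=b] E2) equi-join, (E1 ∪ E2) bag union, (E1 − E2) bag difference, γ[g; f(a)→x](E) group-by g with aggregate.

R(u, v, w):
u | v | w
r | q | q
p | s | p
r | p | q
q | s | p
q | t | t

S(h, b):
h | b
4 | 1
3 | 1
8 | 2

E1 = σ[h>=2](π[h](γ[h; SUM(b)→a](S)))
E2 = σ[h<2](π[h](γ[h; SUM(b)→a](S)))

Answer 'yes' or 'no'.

E1 stepwise |·|:
  S → 3
  γ[h; SUM(b)→a](S) → 3
  π[h](γ[h; SUM(b)→a](S)) → 3
  σ[h>=2](π[h](γ[h; SUM(b)→a](S))) → 3
E2 stepwise |·|:
  S → 3
  γ[h; SUM(b)→a](S) → 3
  π[h](γ[h; SUM(b)→a](S)) → 3
  σ[h<2](π[h](γ[h; SUM(b)→a](S))) → 0

E1 result:
h
3
4
8
E2 result:
h
(0 rows)
Witness: (8,) appears 1× in E1 but 0× in E2.

no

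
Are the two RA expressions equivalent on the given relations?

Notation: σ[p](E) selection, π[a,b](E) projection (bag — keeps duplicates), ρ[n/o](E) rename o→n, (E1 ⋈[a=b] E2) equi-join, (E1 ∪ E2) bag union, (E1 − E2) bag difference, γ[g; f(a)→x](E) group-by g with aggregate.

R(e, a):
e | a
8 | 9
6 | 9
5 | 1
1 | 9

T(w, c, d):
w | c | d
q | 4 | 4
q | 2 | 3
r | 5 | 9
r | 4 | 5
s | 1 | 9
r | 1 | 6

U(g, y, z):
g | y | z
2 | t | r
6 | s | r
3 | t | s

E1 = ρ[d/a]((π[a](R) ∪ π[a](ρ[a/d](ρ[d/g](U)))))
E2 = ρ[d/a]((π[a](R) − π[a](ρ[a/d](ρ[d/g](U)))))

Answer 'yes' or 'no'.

E1 per-node cardinality:
  R → 4
  π[a](R) → 4
  U → 3
  ρ[d/g](U) → 3
  ρ[a/d](ρ[d/g](U)) → 3
  π[a](ρ[a/d](ρ[d/g](U))) → 3
  (π[a](R) ∪ π[a](ρ[a/d](ρ[d/g](U)))) → 7
  ρ[d/a]((π[a](R) ∪ π[a](ρ[a/d](ρ[d/g](U))))) → 7
E2 per-node cardinality:
  R → 4
  π[a](R) → 4
  U → 3
  ρ[d/g](U) → 3
  ρ[a/d](ρ[d/g](U)) → 3
  π[a](ρ[a/d](ρ[d/g](U))) → 3
  (π[a](R) − π[a](ρ[a/d](ρ[d/g](U)))) → 4
  ρ[d/a]((π[a](R) − π[a](ρ[a/d](ρ[d/g](U))))) → 4

E1 result:
d
1
2
3
6
9
9
9
E2 result:
d
1
9
9
9
Witness: (6,) appears 1× in E1 but 0× in E2.

no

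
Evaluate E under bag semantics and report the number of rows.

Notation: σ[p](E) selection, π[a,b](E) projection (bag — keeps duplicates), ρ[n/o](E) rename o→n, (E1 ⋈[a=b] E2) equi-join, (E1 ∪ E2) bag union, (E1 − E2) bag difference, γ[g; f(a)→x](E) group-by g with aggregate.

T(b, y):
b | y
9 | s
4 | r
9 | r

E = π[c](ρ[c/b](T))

Stepwise |·|:
  T → 3
  ρ[c/b](T) → 3
  π[c](ρ[c/b](T)) → 3

|E| = 3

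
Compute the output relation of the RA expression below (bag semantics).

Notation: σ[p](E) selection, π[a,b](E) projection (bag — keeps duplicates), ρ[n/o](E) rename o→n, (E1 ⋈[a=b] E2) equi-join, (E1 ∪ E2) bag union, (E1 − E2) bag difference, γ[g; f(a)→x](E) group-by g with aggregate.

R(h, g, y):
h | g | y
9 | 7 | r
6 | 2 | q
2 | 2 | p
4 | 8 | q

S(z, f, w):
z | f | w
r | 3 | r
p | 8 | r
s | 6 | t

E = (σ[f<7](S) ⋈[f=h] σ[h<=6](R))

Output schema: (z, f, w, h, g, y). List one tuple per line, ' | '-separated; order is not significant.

Stepwise |·|:
  S → 3
  σ[f<7](S) → 2
  R → 4
  σ[h<=6](R) → 3
  (σ[f<7](S) ⋈[f=h] σ[h<=6](R)) → 1

== RESULT ==
z | f | w | h | g | y
s | 6 | t | 6 | 2 | q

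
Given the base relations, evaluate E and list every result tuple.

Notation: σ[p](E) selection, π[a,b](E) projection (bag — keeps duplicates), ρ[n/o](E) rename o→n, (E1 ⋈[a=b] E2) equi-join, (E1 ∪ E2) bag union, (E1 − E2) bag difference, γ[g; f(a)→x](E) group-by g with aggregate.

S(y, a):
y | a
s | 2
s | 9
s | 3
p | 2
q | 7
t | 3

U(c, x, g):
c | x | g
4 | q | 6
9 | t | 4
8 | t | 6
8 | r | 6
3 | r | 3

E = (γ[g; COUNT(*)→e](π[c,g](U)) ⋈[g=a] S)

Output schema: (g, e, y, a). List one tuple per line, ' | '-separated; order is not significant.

Subexpression sizes:
  U → 5
  π[c,g](U) → 5
  γ[g; COUNT(*)→e](π[c,g](U)) → 3
  S → 6
  (γ[g; COUNT(*)→e](π[c,g](U)) ⋈[g=a] S) → 2

== RESULT ==
g | e | y | a
3 | 1 | s | 3
3 | 1 | t | 3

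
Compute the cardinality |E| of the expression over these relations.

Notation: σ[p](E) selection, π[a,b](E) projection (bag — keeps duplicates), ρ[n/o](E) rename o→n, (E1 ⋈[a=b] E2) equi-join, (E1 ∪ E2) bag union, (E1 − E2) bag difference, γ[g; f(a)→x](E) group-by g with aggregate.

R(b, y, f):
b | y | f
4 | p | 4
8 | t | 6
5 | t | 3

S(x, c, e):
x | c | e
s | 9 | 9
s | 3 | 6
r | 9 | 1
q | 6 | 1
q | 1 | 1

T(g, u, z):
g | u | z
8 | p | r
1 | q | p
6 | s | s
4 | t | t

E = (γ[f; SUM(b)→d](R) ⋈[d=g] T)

Per-node cardinality:
  R → 3
  γ[f; SUM(b)→d](R) → 3
  T → 4
  (γ[f; SUM(b)→d](R) ⋈[d=g] T) → 2

|E| = 2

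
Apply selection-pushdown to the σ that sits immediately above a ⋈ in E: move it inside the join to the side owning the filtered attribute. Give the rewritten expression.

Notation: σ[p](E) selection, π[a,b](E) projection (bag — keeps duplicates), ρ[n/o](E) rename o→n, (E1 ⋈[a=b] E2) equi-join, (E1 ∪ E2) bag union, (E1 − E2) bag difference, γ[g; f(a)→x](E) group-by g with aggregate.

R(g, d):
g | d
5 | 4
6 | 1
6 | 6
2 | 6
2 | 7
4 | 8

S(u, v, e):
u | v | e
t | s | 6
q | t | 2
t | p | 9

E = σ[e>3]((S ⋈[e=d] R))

σ filters on e, owned by the left side.
E' = (σ[e>3](S) ⋈[e=d] R)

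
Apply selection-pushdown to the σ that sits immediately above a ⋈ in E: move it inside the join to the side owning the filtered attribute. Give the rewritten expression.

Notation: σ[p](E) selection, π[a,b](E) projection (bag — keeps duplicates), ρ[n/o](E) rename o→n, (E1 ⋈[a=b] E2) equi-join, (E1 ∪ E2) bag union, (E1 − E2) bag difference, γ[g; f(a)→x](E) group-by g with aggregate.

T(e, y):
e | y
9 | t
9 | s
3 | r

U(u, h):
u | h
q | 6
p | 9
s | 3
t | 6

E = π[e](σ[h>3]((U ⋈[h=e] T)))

σ filters on h, owned by the left side.
E' = π[e]((σ[h>3](U) ⋈[h=e] T))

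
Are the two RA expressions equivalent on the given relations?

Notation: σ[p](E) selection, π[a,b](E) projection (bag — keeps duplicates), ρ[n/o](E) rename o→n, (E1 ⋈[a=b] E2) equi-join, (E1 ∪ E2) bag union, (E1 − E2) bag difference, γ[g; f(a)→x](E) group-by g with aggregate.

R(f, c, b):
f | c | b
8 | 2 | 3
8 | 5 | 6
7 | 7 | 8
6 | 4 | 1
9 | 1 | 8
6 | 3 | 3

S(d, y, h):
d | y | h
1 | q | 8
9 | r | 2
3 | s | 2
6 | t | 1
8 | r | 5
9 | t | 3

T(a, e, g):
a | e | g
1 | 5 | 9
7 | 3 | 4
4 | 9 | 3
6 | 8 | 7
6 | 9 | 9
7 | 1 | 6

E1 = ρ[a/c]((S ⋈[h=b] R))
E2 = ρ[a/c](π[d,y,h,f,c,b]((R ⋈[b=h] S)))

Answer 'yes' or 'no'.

E1 stepwise |·|:
  S → 6
  R → 6
  (S ⋈[h=b] R) → 5
  ρ[a/c]((S ⋈[h=b] R)) → 5
E2 stepwise |·|:
  R → 6
  S → 6
  (R ⋈[b=h] S) → 5
  π[d,y,h,f,c,b]((R ⋈[b=h] S)) → 5
  ρ[a/c](π[d,y,h,f,c,b]((R ⋈[b=h] S))) → 5

E1 and E2 produce the same multiset:
d | y | h | f | a | b
1 | q | 8 | 7 | 7 | 8
1 | q | 8 | 9 | 1 | 8
6 | t | 1 | 6 | 4 | 1
9 | t | 3 | 6 | 3 | 3
9 | t | 3 | 8 | 2 | 3

yes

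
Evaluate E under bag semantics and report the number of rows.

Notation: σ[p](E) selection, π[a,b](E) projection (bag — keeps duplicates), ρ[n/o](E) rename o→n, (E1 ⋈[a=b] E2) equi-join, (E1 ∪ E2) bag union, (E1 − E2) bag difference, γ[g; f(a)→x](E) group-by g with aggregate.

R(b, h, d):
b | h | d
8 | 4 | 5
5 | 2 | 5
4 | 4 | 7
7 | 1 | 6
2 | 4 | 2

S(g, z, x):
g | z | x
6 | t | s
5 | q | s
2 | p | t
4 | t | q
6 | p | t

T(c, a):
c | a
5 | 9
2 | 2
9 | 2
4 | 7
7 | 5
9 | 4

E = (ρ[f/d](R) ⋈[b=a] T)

Stepwise |·|:
  R → 5
  ρ[f/d](R) → 5
  T → 6
  (ρ[f/d](R) ⋈[b=a] T) → 5

|E| = 5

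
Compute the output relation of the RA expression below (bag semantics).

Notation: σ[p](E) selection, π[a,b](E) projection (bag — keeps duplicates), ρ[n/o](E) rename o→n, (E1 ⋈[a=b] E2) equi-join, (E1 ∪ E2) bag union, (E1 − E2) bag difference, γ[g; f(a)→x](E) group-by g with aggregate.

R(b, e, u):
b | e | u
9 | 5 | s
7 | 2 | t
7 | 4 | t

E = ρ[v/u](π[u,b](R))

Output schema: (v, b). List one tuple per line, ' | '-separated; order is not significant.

Row counts bottom-up:
  R → 3
  π[u,b](R) → 3
  ρ[v/u](π[u,b](R)) → 3

== RESULT ==
v | b
s | 9
t | 7
t | 7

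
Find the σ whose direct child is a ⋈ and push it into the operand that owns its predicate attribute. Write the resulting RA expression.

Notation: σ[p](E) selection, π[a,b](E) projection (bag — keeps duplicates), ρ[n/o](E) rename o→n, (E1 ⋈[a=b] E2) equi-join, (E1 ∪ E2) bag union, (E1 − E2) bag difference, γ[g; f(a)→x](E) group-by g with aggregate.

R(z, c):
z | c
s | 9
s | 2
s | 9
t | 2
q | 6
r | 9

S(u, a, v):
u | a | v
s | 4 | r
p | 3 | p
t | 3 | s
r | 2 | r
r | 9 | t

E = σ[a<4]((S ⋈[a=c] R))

σ filters on a, owned by the left side.
E' = (σ[a<4](S) ⋈[a=c] R)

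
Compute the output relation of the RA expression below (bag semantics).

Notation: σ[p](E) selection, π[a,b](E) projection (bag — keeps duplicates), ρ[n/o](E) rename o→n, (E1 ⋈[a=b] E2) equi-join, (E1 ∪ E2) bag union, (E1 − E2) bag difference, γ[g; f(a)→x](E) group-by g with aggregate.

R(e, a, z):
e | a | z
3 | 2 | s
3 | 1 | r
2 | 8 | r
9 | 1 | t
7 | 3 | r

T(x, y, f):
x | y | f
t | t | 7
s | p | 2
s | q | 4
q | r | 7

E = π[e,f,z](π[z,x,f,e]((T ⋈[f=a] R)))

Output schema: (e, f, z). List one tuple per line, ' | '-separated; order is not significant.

Stepwise |·|:
  T → 4
  R → 5
  (T ⋈[f=a] R) → 1
  π[z,x,f,e]((T ⋈[f=a] R)) → 1
  π[e,f,z](π[z,x,f,e]((T ⋈[f=a] R))) → 1

== RESULT ==
e | f | z
3 | 2 | s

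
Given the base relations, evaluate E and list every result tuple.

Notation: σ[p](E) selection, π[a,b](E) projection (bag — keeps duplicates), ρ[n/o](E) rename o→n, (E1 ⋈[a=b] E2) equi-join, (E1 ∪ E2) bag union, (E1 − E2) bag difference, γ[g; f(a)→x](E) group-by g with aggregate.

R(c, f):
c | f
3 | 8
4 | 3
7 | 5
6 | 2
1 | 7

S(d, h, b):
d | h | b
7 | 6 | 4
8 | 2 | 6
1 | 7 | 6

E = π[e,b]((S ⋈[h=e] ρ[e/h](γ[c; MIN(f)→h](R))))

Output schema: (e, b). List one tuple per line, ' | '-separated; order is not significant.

Stepwise |·|:
  S → 3
  R → 5
  γ[c; MIN(f)→h](R) → 5
  ρ[e/h](γ[c; MIN(f)→h](R)) → 5
  (S ⋈[h=e] ρ[e/h](γ[c; MIN(f)→h](R))) → 2
  π[e,b]((S ⋈[h=e] ρ[e/h](γ[c; MIN(f)→h](R)))) → 2

== RESULT ==
e | b
2 | 6
7 | 6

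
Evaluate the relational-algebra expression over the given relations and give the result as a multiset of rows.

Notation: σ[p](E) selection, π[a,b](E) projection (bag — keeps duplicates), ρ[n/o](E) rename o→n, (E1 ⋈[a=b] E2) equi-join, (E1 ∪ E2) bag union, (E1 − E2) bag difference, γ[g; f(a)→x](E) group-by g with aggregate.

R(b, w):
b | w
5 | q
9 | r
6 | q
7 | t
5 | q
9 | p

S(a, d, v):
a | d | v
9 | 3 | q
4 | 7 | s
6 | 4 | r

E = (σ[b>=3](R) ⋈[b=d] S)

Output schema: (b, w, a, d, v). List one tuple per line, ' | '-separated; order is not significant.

Subexpression sizes:
  R → 6
  σ[b>=3](R) → 6
  S → 3
  (σ[b>=3](R) ⋈[b=d] S) → 1

== RESULT ==
b | w | a | d | v
7 | t | 4 | 7 | s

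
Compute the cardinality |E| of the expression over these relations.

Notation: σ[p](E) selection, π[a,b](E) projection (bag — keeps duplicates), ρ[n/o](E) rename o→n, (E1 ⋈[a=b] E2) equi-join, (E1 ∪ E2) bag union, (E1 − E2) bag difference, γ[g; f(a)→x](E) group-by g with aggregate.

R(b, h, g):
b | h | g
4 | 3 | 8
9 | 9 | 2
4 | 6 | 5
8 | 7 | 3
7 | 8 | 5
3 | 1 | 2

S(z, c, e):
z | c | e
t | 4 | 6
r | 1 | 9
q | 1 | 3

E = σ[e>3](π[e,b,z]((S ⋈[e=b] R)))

Per-node cardinality:
  S → 3
  R → 6
  (S ⋈[e=b] R) → 2
  π[e,b,z]((S ⋈[e=b] R)) → 2
  σ[e>3](π[e,b,z]((S ⋈[e=b] R))) → 1

|E| = 1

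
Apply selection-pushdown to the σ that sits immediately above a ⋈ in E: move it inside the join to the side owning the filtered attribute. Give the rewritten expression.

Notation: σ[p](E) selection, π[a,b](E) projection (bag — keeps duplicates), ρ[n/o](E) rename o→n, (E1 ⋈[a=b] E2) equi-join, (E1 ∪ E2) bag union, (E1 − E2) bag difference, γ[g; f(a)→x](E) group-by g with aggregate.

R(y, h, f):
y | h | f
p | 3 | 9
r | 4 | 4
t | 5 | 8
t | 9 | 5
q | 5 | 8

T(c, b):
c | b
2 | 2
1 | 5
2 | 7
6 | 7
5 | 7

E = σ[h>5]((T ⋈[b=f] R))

σ filters on h, owned by the right side.
E' = (T ⋈[b=f] σ[h>5](R))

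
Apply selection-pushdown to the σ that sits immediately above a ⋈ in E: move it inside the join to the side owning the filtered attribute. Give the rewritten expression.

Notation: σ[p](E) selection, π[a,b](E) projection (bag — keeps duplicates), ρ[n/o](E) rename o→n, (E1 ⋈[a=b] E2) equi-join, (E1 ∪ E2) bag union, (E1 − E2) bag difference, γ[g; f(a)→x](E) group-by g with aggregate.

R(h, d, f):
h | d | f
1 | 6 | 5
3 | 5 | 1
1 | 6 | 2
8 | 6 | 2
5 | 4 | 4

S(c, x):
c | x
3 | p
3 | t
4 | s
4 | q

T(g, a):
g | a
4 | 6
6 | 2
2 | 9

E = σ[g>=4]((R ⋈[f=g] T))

σ filters on g, owned by the right side.
E' = (R ⋈[f=g] σ[g>=4](T))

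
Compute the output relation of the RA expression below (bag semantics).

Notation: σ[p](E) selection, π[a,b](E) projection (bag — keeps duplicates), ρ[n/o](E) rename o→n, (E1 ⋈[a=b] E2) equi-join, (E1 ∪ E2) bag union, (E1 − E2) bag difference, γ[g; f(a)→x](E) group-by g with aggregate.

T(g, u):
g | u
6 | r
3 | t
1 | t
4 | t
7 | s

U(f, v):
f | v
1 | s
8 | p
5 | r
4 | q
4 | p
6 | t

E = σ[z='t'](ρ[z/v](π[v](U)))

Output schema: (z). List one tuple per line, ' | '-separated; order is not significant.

Stepwise |·|:
  U → 6
  π[v](U) → 6
  ρ[z/v](π[v](U)) → 6
  σ[z='t'](ρ[z/v](π[v](U))) → 1

== RESULT ==
z
t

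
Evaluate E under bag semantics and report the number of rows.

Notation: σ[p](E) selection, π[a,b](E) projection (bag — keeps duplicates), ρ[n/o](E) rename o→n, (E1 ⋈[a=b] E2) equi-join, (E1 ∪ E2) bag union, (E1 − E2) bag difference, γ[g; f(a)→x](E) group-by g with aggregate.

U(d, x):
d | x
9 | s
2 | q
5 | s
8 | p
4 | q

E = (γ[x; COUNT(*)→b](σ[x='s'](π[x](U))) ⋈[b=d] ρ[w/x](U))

Subexpression sizes:
  U → 5
  π[x](U) → 5
  σ[x='s'](π[x](U)) → 2
  γ[x; COUNT(*)→b](σ[x='s'](π[x](U))) → 1
  U → 5
  ρ[w/x](U) → 5
  (γ[x; COUNT(*)→b](σ[x='s'](π[x](U))) ⋈[b=d] ρ[w/x](U)) → 1

|E| = 1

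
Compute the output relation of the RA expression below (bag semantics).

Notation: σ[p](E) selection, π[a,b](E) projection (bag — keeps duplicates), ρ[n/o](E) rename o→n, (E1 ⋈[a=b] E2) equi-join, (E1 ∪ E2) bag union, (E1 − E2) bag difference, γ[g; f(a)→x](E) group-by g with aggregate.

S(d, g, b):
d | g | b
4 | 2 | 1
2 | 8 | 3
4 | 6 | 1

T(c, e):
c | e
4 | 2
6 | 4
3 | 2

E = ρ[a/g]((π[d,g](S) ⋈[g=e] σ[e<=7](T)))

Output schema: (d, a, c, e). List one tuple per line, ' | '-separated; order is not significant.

Per-node cardinality:
  S → 3
  π[d,g](S) → 3
  T → 3
  σ[e<=7](T) → 3
  (π[d,g](S) ⋈[g=e] σ[e<=7](T)) → 2
  ρ[a/g]((π[d,g](S) ⋈[g=e] σ[e<=7](T))) → 2

== RESULT ==
d | a | c | e
4 | 2 | 3 | 2
4 | 2 | 4 | 2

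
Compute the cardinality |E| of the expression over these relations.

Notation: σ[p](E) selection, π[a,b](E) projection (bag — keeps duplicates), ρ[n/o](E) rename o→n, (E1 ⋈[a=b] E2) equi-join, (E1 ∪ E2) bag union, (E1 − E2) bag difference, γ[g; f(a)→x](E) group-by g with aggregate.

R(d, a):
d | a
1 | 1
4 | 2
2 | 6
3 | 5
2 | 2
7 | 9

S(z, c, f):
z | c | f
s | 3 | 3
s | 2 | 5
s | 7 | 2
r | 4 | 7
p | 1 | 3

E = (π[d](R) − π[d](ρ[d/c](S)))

Per-node cardinality:
  R → 6
  π[d](R) → 6
  S → 5
  ρ[d/c](S) → 5
  π[d](ρ[d/c](S)) → 5
  (π[d](R) − π[d](ρ[d/c](S))) → 1

|E| = 1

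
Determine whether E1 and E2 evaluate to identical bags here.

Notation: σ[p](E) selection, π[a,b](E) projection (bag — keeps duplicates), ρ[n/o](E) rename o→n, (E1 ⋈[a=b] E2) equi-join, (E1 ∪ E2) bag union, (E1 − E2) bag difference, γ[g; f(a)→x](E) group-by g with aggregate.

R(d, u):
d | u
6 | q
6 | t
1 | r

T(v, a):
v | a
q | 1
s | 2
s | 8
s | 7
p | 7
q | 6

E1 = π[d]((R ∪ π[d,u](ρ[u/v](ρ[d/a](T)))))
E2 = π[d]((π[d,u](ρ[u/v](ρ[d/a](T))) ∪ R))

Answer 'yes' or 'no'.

E1 per-node cardinality:
  R → 3
  T → 6
  ρ[d/a](T) → 6
  ρ[u/v](ρ[d/a](T)) → 6
  π[d,u](ρ[u/v](ρ[d/a](T))) → 6
  (R ∪ π[d,u](ρ[u/v](ρ[d/a](T)))) → 9
  π[d]((R ∪ π[d,u](ρ[u/v](ρ[d/a](T))))) → 9
E2 per-node cardinality:
  T → 6
  ρ[d/a](T) → 6
  ρ[u/v](ρ[d/a](T)) → 6
  π[d,u](ρ[u/v](ρ[d/a](T))) → 6
  R → 3
  (π[d,u](ρ[u/v](ρ[d/a](T))) ∪ R) → 9
  π[d]((π[d,u](ρ[u/v](ρ[d/a](T))) ∪ R)) → 9

E1 and E2 produce the same multiset:
d
1
1
2
6
6
6
7
7
8

yes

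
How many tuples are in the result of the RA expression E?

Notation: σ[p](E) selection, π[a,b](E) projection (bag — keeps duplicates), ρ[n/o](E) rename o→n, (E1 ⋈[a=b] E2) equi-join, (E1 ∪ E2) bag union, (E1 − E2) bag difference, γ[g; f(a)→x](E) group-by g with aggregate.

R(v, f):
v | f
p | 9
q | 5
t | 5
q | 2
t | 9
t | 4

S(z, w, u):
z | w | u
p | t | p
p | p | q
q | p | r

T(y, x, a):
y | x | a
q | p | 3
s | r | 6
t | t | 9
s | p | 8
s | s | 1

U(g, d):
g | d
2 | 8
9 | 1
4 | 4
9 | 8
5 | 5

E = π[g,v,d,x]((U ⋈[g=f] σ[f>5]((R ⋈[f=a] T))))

Per-node cardinality:
  U → 5
  R → 6
  T → 5
  (R ⋈[f=a] T) → 2
  σ[f>5]((R ⋈[f=a] T)) → 2
  (U ⋈[g=f] σ[f>5]((R ⋈[f=a] T))) → 4
  π[g,v,d,x]((U ⋈[g=f] σ[f>5]((R ⋈[f=a] T)))) → 4

|E| = 4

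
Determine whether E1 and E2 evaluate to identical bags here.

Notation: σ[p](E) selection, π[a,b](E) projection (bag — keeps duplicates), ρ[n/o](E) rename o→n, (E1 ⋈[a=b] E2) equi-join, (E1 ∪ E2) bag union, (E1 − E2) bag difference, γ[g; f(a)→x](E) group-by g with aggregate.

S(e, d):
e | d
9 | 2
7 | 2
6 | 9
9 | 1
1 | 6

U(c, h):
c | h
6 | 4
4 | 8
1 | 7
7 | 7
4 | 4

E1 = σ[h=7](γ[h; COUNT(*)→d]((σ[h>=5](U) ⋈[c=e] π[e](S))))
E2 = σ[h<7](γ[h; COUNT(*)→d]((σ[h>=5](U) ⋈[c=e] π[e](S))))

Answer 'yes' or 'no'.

E1 subexpression sizes:
  U → 5
  σ[h>=5](U) → 3
  S → 5
  π[e](S) → 5
  (σ[h>=5](U) ⋈[c=e] π[e](S)) → 2
  γ[h; COUNT(*)→d]((σ[h>=5](U) ⋈[c=e] π[e](S))) → 1
  σ[h=7](γ[h; COUNT(*)→d]((σ[h>=5](U) ⋈[c=e] π[e](S)))) → 1
E2 subexpression sizes:
  U → 5
  σ[h>=5](U) → 3
  S → 5
  π[e](S) → 5
  (σ[h>=5](U) ⋈[c=e] π[e](S)) → 2
  γ[h; COUNT(*)→d]((σ[h>=5](U) ⋈[c=e] π[e](S))) → 1
  σ[h<7](γ[h; COUNT(*)→d]((σ[h>=5](U) ⋈[c=e] π[e](S)))) → 0

E1 result:
h | d
7 | 2
E2 result:
h | d
(0 rows)
Witness: (7, 2) appears 1× in E1 but 0× in E2.

no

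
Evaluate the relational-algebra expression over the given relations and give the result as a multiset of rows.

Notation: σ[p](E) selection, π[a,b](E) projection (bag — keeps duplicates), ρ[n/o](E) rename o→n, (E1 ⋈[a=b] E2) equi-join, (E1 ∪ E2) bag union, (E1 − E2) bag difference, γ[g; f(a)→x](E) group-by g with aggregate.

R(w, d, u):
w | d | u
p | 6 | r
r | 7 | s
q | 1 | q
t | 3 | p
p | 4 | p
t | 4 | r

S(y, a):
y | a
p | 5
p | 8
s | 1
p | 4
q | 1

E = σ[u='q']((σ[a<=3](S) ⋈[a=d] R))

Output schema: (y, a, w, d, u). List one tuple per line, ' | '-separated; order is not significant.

Row counts bottom-up:
  S → 5
  σ[a<=3](S) → 2
  R → 6
  (σ[a<=3](S) ⋈[a=d] R) → 2
  σ[u='q']((σ[a<=3](S) ⋈[a=d] R)) → 2

== RESULT ==
y | a | w | d | u
q | 1 | q | 1 | q
s | 1 | q | 1 | q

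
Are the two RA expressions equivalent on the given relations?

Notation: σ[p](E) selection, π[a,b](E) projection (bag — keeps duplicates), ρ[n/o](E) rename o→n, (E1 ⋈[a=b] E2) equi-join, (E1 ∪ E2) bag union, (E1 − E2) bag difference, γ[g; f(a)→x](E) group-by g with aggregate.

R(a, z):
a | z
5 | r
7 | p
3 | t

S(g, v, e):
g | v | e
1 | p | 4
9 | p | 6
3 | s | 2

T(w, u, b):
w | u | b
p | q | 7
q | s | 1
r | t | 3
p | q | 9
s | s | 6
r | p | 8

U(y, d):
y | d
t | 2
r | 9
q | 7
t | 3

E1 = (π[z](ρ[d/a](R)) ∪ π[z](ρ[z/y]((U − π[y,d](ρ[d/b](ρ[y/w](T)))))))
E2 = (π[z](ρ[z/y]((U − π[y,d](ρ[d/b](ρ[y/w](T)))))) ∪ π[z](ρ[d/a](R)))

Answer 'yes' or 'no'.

E1 per-node cardinality:
  R → 3
  ρ[d/a](R) → 3
  π[z](ρ[d/a](R)) → 3
  U → 4
  T → 6
  ρ[y/w](T) → 6
  ρ[d/b](ρ[y/w](T)) → 6
  π[y,d](ρ[d/b](ρ[y/w](T))) → 6
  (U − π[y,d](ρ[d/b](ρ[y/w](T)))) → 4
  ρ[z/y]((U − π[y,d](ρ[d/b](ρ[y/w](T))))) → 4
  π[z](ρ[z/y]((U − π[y,d](ρ[d/b](ρ[y/w](T)))))) → 4
  (π[z](ρ[d/a](R)) ∪ π[z](ρ[z/y]((U − π[y,d](ρ[d/b](ρ[y/w](T))))))) → 7
E2 per-node cardinality:
  U → 4
  T → 6
  ρ[y/w](T) → 6
  ρ[d/b](ρ[y/w](T)) → 6
  π[y,d](ρ[d/b](ρ[y/w](T))) → 6
  (U − π[y,d](ρ[d/b](ρ[y/w](T)))) → 4
  ρ[z/y]((U − π[y,d](ρ[d/b](ρ[y/w](T))))) → 4
  π[z](ρ[z/y]((U − π[y,d](ρ[d/b](ρ[y/w](T)))))) → 4
  R → 3
  ρ[d/a](R) → 3
  π[z](ρ[d/a](R)) → 3
  (π[z](ρ[z/y]((U − π[y,d](ρ[d/b](ρ[y/w](T)))))) ∪ π[z](ρ[d/a](R))) → 7

E1 and E2 produce the same multiset:
z
p
q
r
r
t
t
t

yes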